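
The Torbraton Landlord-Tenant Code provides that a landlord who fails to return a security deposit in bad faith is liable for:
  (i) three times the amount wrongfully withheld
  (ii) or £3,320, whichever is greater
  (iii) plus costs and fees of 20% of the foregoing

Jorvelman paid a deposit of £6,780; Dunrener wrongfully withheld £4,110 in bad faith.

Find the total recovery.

Trebled: 3 × £4,110 = £12,330
Minimum £3,320: £12,330 meets the minimum, no increase.
Costs and fees: 20% of £12,330 = £2,466
Total recovery: £12,330 + £2,466 = £14,796

£14,796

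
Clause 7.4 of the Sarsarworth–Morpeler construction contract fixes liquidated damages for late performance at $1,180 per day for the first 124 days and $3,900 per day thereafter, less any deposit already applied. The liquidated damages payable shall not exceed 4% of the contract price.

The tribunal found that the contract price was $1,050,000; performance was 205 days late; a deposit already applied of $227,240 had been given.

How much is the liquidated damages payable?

First 124 days: 124 × $1,180 = $146,320
Remaining days: (205 − 124) × $3,900 = $315,900
Accrued per-day damages: $146,320 + $315,900 = $462,220
Less deposit already applied: $462,220 − $227,240 = $234,980
Cap: 4% of $1,050,000 = $42,000
Cap at $42,000: $234,980 exceeds the cap → $42,000

$42,000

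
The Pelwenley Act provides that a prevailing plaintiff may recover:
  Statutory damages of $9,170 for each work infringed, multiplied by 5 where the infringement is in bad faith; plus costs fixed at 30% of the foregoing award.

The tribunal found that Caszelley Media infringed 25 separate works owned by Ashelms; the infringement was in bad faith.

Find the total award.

$1,490,125

Statutory damages: 25 × $9,170 = $229,250
Multiplied by 5: 5 × $229,250 = $1,146,250
Costs: 30% of $1,146,250 = $343,875
Award plus costs: $1,146,250 + $343,875 = $1,490,125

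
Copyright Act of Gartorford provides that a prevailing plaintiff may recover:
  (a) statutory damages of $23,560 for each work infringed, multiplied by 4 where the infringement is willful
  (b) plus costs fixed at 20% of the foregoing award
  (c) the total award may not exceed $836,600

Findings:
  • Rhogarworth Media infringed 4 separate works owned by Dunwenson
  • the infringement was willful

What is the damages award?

Statutory damages: 4 × $23,560 = $94,240
Multiplied by 4: 4 × $94,240 = $376,960
Costs: 20% of $376,960 = $75,392
Award plus costs: $376,960 + $75,392 = $452,352
Cap at $836,600: $452,352 is within the cap, no reduction.

$452,352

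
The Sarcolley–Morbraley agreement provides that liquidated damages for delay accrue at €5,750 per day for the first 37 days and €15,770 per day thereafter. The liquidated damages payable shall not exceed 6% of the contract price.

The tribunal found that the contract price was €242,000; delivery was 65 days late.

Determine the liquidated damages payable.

First 37 days: 37 × €5,750 = €212,750
Remaining days: (65 − 37) × €15,770 = €441,560
Accrued per-day damages: €212,750 + €441,560 = €654,310
Cap: 6% of €242,000 = €14,520
Cap at €14,520: €654,310 exceeds the cap → €14,520

Liquidated damages: €14,520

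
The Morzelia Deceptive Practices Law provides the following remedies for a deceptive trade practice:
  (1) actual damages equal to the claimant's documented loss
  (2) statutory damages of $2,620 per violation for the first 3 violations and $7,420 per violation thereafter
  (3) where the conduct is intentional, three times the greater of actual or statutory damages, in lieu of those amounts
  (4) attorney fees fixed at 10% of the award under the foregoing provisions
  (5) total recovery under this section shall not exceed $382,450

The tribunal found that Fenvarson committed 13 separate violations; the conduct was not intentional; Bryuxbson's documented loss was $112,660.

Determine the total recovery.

$214,192

First 3 violations: 3 × $2,620 = $7,860
Remaining violations: (13 − 3) × $7,420 = $74,200
Statutory damages: $7,860 + $74,200 = $82,060
Conduct not intentional: the in-lieu enhancement does not apply.
Actual plus statutory damages: $112,660 + $82,060 = $194,720
Attorney fees: 10% of $194,720 = $19,472
Total before cap: $194,720 + $19,472 = $214,192
Cap at $382,450: $214,192 is within the cap, no reduction.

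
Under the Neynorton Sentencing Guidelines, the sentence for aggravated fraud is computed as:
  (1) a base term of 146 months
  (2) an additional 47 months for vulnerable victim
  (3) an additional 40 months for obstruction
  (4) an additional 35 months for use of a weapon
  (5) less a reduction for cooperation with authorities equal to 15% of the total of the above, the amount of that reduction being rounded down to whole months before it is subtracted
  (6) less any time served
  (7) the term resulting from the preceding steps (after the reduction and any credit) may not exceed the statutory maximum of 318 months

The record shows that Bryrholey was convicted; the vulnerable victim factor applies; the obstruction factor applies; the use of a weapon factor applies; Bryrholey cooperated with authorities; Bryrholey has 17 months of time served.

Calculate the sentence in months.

211 months

Vulnerable victim enhancement: +47 months
Obstruction enhancement: +40 months
Use of a weapon enhancement: +35 months
Adjusted term: 146 months + 47 months + 40 months + 35 months = 268 months
Cooperation with authorities reduction: 15% of 268 months = 40 months (rounded down)
After reduction: 268 − 40 = 228 months
Less time served: 228 months − 17 months = 211 months
Cap at 318 months: 211 months is within the cap, no reduction.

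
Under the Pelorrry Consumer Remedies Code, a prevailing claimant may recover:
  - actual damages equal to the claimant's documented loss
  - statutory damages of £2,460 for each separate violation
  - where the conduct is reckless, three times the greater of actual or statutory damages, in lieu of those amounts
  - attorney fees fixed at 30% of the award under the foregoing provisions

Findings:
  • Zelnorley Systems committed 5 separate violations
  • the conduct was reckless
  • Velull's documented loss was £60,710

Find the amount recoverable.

£236,769

Statutory damages: 5 × £2,460 = £12,300
Greater of actual damages (£60,710) or statutory damages (£12,300): £60,710
Trebled: 3 × £60,710 = £182,130
Attorney fees: 30% of £182,130 = £54,639
Total recovery: £182,130 + £54,639 = £236,769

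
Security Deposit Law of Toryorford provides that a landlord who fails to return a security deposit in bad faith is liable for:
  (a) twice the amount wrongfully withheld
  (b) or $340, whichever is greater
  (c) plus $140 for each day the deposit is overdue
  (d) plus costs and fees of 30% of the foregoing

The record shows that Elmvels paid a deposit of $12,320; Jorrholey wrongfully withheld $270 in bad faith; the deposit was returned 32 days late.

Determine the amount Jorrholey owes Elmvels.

$6,526

Doubled: 2 × $270 = $540
Minimum $340: $540 meets the minimum, no increase.
Late-return penalty: 32 × $140 = $4,480
Damages plus late penalty: $540 + $4,480 = $5,020
Costs and fees: 30% of $5,020 = $1,506
Total recovery: $5,020 + $1,506 = $6,526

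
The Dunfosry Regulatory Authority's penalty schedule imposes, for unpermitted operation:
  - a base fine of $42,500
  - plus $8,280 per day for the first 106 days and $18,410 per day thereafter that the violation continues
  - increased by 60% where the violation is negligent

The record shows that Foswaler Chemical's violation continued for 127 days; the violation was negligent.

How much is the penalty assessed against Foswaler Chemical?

First 106 days: 106 × $8,280 = $877,680
Remaining days: (127 − 106) × $18,410 = $386,610
Per-day component: $877,680 + $386,610 = $1,264,290
Base plus per-day: $42,500 + $1,264,290 = $1,306,790
Enhancement: 60% of $1,306,790 = $784,074
Enhanced fine: $1,306,790 + $784,074 = $2,090,864

$2,090,864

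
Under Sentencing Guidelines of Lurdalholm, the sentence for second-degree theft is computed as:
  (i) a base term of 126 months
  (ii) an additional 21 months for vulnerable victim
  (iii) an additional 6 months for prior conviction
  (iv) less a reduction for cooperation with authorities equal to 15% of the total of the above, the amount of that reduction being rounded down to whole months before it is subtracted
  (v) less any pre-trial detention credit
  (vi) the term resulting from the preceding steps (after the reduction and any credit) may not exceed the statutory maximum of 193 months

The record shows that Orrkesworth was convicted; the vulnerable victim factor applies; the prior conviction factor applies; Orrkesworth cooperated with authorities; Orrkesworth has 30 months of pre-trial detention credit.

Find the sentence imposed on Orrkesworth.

101 months

Vulnerable victim enhancement: +21 months
Prior conviction enhancement: +6 months
Adjusted term: 126 months + 21 months + 6 months = 153 months
Cooperation with authorities reduction: 15% of 153 months = 22 months (rounded down)
After reduction: 153 − 22 = 131 months
Less pre-trial detention credit: 131 months − 30 months = 101 months
Cap at 193 months: 101 months is within the cap, no reduction.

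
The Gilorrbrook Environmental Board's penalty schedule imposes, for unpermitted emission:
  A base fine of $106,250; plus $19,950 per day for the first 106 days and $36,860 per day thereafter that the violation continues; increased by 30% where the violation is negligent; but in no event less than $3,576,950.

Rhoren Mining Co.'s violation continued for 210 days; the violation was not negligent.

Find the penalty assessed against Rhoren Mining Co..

First 106 days: 106 × $19,950 = $2,114,700
Remaining days: (210 − 106) × $36,860 = $3,833,440
Per-day component: $2,114,700 + $3,833,440 = $5,948,140
Base plus per-day: $106,250 + $5,948,140 = $6,054,390
The violation was not negligent: no 30% increase.
Minimum $3,576,950: $6,054,390 meets the minimum, no increase.

$6,054,390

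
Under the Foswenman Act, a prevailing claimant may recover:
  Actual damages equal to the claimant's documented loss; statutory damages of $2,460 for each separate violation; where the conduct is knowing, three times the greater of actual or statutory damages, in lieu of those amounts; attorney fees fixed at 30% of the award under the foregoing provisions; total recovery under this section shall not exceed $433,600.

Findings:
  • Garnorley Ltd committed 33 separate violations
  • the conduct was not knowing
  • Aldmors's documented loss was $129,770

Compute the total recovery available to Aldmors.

Total recovery: $274,235

Statutory damages: 33 × $2,460 = $81,180
Conduct not knowing: the in-lieu enhancement does not apply.
Actual plus statutory damages: $129,770 + $81,180 = $210,950
Attorney fees: 30% of $210,950 = $63,285
Total before cap: $210,950 + $63,285 = $274,235
Cap at $433,600: $274,235 is within the cap, no reduction.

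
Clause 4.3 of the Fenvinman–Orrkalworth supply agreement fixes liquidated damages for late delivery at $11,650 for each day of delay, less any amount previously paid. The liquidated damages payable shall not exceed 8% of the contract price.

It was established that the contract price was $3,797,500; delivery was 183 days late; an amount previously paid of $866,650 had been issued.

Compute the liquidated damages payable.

Per-day damages: 183 × $11,650 = $2,131,950
Less amount previously paid: $2,131,950 − $866,650 = $1,265,300
Cap: 8% of $3,797,500 = $303,800
Cap at $303,800: $1,265,300 exceeds the cap → $303,800

$303,800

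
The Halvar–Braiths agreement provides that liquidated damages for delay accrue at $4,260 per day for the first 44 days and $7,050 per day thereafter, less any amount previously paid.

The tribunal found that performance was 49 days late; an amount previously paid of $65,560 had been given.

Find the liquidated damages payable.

First 44 days: 44 × $4,260 = $187,440
Remaining days: (49 − 44) × $7,050 = $35,250
Accrued per-day damages: $187,440 + $35,250 = $222,690
Less amount previously paid: $222,690 − $65,560 = $157,130

$157,130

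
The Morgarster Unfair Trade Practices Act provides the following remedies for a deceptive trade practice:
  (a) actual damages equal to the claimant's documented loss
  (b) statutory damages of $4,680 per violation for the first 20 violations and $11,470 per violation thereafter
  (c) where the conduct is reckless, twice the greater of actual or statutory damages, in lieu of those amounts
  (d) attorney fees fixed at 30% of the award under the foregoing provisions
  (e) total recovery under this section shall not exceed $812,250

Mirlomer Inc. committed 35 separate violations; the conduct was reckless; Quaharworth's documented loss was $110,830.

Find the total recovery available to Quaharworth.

First 20 violations: 20 × $4,680 = $93,600
Remaining violations: (35 − 20) × $11,470 = $172,050
Statutory damages: $93,600 + $172,050 = $265,650
Greater of actual damages ($110,830) or statutory damages ($265,650): $265,650
Doubled: 2 × $265,650 = $531,300
Attorney fees: 30% of $531,300 = $159,390
Total before cap: $531,300 + $159,390 = $690,690
Cap at $812,250: $690,690 is within the cap, no reduction.

$690,690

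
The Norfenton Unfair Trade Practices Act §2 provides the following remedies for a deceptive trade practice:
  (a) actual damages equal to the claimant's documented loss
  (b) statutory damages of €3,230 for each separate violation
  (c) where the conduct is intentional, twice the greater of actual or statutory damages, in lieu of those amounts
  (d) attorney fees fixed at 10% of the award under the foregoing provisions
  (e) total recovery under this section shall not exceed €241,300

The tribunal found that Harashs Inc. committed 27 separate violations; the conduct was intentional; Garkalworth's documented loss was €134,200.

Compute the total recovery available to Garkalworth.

Total recovery: €241,300

Statutory damages: 27 × €3,230 = €87,210
Greater of actual damages (€134,200) or statutory damages (€87,210): €134,200
Doubled: 2 × €134,200 = €268,400
Attorney fees: 10% of €268,400 = €26,840
Total before cap: €268,400 + €26,840 = €295,240
Cap at €241,300: €295,240 exceeds the cap → €241,300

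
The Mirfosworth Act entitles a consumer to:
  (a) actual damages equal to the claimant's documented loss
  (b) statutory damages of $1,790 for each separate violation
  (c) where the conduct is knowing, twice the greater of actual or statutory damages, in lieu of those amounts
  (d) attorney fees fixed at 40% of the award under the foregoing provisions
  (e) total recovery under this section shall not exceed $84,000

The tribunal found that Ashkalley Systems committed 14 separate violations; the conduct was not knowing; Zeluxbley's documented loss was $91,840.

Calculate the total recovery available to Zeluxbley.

Statutory damages: 14 × $1,790 = $25,060
Conduct not knowing: the in-lieu enhancement does not apply.
Actual plus statutory damages: $91,840 + $25,060 = $116,900
Attorney fees: 40% of $116,900 = $46,760
Total before cap: $116,900 + $46,760 = $163,660
Cap at $84,000: $163,660 exceeds the cap → $84,000

$84,000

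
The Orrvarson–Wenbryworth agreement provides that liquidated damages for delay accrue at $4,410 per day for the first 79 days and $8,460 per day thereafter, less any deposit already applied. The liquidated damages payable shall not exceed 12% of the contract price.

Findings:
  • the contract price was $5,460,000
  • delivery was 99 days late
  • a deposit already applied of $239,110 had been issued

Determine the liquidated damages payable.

$278,480

First 79 days: 79 × $4,410 = $348,390
Remaining days: (99 − 79) × $8,460 = $169,200
Accrued per-day damages: $348,390 + $169,200 = $517,590
Less deposit already applied: $517,590 − $239,110 = $278,480
Cap: 12% of $5,460,000 = $655,200
Cap at $655,200: $278,480 is within the cap, no reduction.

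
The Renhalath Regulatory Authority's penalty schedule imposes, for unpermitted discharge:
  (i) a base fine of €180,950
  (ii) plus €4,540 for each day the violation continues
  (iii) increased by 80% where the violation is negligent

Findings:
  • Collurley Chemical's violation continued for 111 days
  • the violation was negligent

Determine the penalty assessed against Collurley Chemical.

€1,232,802

Per-day component: 111 × €4,540 = €503,940
Base plus per-day: €180,950 + €503,940 = €684,890
Enhancement: 80% of €684,890 = €547,912
Enhanced fine: €684,890 + €547,912 = €1,232,802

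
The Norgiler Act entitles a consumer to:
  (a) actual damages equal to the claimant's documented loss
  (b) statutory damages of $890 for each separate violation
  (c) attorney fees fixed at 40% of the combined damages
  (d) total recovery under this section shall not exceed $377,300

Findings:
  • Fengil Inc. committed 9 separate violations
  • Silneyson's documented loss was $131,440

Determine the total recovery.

Statutory damages: 9 × $890 = $8,010
Combined damages: $131,440 + $8,010 = $139,450
Attorney fees: 40% of $139,450 = $55,780
Total before cap: $139,450 + $55,780 = $195,230
Cap at $377,300: $195,230 is within the cap, no reduction.

Total recovery: $195,230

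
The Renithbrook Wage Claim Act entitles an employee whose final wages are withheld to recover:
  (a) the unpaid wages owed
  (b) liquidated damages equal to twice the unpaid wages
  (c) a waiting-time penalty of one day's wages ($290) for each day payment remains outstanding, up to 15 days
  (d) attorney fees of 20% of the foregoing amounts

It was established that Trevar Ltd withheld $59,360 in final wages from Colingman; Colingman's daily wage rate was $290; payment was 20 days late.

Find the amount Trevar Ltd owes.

Doubled: 2 × $59,360 = $118,720
Penalty days: min(20, 15) = 15
Waiting-time penalty: 15 × $290 = $4,350
Subtotal: $59,360 + $118,720 + $4,350 = $182,430
Attorney fees: 20% of $182,430 = $36,486
Total award: $182,430 + $36,486 = $218,916

$218,916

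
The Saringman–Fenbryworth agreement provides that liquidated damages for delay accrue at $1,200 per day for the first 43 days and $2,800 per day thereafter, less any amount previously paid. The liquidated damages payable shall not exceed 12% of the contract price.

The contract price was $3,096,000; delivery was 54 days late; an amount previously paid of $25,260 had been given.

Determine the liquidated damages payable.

$57,140

First 43 days: 43 × $1,200 = $51,600
Remaining days: (54 − 43) × $2,800 = $30,800
Accrued per-day damages: $51,600 + $30,800 = $82,400
Less amount previously paid: $82,400 − $25,260 = $57,140
Cap: 12% of $3,096,000 = $371,520
Cap at $371,520: $57,140 is within the cap, no reduction.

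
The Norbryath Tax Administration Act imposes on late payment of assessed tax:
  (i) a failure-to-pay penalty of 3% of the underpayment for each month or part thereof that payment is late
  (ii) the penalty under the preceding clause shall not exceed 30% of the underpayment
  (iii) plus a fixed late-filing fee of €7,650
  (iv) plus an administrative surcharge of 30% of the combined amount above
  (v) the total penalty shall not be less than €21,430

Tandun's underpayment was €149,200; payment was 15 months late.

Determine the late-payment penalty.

Accrued rate: 3% × 15 = 45%, capped at 30% → 30%
Failure-to-pay penalty: 30% of €149,200 = €44,760
Penalty before surcharge: €44,760 + €7,650 = €52,410
Administrative surcharge: 30% of €52,410 = €15,723
Total penalty: €52,410 + €15,723 = €68,133
Minimum €21,430: €68,133 meets the minimum, no increase.

€68,133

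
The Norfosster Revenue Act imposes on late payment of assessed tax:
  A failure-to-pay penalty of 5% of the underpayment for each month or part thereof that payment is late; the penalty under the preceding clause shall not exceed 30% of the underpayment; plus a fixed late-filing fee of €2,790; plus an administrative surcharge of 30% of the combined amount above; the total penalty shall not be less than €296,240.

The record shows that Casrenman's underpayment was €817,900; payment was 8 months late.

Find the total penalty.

Accrued rate: 5% × 8 = 40%, capped at 30% → 30%
Failure-to-pay penalty: 30% of €817,900 = €245,370
Penalty before surcharge: €245,370 + €2,790 = €248,160
Administrative surcharge: 30% of €248,160 = €74,448
Total penalty: €248,160 + €74,448 = €322,608
Minimum €296,240: €322,608 meets the minimum, no increase.

€322,608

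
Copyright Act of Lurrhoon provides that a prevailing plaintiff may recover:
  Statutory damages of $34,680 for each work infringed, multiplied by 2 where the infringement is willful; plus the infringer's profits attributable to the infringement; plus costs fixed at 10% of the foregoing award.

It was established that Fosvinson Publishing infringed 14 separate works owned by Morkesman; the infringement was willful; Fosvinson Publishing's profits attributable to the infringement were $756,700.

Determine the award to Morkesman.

Statutory damages: 14 × $34,680 = $485,520
Doubled: 2 × $485,520 = $971,040
Combined award: $971,040 + $756,700 = $1,727,740
Costs: 10% of $1,727,740 = $172,774
Award plus costs: $1,727,740 + $172,774 = $1,900,514

$1,900,514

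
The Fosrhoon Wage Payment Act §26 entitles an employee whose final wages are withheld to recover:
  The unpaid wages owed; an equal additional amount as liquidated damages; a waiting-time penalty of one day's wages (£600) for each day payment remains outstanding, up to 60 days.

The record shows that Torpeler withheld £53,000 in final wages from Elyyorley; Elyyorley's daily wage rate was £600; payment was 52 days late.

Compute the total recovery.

Liquidated damages (equal amount): £53,000
Penalty days: min(52, 60) = 52
Waiting-time penalty: 52 × £600 = £31,200
Total award: £53,000 + £53,000 + £31,200 = £137,200

£137,200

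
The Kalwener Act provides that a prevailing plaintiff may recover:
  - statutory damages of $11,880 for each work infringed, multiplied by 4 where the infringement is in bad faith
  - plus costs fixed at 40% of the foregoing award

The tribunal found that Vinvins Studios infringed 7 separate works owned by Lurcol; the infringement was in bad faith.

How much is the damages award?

$465,696

Statutory damages: 7 × $11,880 = $83,160
Multiplied by 4: 4 × $83,160 = $332,640
Costs: 40% of $332,640 = $133,056
Award plus costs: $332,640 + $133,056 = $465,696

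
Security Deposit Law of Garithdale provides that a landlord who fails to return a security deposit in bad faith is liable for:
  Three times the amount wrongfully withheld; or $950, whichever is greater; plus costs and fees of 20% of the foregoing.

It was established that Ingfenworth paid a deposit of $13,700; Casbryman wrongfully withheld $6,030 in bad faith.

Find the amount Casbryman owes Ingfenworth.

Recovery: $21,708

Trebled: 3 × $6,030 = $18,090
Minimum $950: $18,090 meets the minimum, no increase.
Costs and fees: 20% of $18,090 = $3,618
Total recovery: $18,090 + $3,618 = $21,708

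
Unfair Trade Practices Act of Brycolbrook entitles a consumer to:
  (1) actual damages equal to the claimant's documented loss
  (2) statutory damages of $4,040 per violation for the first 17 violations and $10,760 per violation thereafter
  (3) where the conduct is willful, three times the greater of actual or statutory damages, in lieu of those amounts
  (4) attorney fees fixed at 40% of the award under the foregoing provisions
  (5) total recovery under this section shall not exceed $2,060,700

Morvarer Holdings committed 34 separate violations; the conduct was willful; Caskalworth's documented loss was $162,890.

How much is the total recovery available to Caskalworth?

First 17 violations: 17 × $4,040 = $68,680
Remaining violations: (34 − 17) × $10,760 = $182,920
Statutory damages: $68,680 + $182,920 = $251,600
Greater of actual damages ($162,890) or statutory damages ($251,600): $251,600
Trebled: 3 × $251,600 = $754,800
Attorney fees: 40% of $754,800 = $301,920
Total before cap: $754,800 + $301,920 = $1,056,720
Cap at $2,060,700: $1,056,720 is within the cap, no reduction.

$1,056,720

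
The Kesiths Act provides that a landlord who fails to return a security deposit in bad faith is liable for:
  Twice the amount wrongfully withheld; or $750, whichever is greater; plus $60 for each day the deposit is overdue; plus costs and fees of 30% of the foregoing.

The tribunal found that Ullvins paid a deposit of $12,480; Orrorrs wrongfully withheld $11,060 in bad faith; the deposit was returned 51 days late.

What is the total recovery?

$32,734

Doubled: 2 × $11,060 = $22,120
Minimum $750: $22,120 meets the minimum, no increase.
Late-return penalty: 51 × $60 = $3,060
Damages plus late penalty: $22,120 + $3,060 = $25,180
Costs and fees: 30% of $25,180 = $7,554
Total recovery: $25,180 + $7,554 = $32,734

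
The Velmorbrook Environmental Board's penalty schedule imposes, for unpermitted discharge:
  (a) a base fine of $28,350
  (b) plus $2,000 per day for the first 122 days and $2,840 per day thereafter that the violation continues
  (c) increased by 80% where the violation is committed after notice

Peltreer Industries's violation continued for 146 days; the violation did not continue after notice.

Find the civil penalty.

First 122 days: 122 × $2,000 = $244,000
Remaining days: (146 − 122) × $2,840 = $68,160
Per-day component: $244,000 + $68,160 = $312,160
Base plus per-day: $28,350 + $312,160 = $340,510
The violation did not continue after notice: no 80% increase.

Civil penalty: $340,510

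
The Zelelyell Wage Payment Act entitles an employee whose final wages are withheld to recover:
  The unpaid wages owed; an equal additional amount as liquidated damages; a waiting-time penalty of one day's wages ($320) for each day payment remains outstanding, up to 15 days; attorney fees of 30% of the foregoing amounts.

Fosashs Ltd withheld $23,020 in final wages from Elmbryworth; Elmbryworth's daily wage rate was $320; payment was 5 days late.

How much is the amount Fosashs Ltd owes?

$61,932

Liquidated damages (equal amount): $23,020
Penalty days: min(5, 15) = 5
Waiting-time penalty: 5 × $320 = $1,600
Subtotal: $23,020 + $23,020 + $1,600 = $47,640
Attorney fees: 30% of $47,640 = $14,292
Total award: $47,640 + $14,292 = $61,932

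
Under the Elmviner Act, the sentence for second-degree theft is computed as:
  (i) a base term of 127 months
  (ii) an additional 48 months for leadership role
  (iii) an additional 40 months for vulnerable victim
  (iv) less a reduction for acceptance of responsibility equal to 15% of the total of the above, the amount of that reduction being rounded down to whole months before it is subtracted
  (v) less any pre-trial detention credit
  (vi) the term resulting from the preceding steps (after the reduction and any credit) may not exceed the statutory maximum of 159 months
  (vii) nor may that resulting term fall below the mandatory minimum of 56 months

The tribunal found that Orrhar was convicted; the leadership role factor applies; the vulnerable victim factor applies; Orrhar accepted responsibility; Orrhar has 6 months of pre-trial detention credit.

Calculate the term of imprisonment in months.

Leadership role enhancement: +48 months
Vulnerable victim enhancement: +40 months
Adjusted term: 127 months + 48 months + 40 months = 215 months
Acceptance of responsibility reduction: 15% of 215 months = 32 months (rounded down)
After reduction: 215 − 32 = 183 months
Less pre-trial detention credit: 183 months − 6 months = 177 months
Cap at 159 months: 177 months exceeds the cap → 159 months
Minimum 56 months: 159 months meets the minimum, no increase.

159 months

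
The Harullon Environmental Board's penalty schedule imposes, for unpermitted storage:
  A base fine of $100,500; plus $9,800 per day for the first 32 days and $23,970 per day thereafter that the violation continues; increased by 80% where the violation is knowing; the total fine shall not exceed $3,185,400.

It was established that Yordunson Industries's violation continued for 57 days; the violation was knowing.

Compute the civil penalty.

First 32 days: 32 × $9,800 = $313,600
Remaining days: (57 − 32) × $23,970 = $599,250
Per-day component: $313,600 + $599,250 = $912,850
Base plus per-day: $100,500 + $912,850 = $1,013,350
Enhancement: 80% of $1,013,350 = $810,680
Enhanced fine: $1,013,350 + $810,680 = $1,824,030
Cap at $3,185,400: $1,824,030 is within the cap, no reduction.

$1,824,030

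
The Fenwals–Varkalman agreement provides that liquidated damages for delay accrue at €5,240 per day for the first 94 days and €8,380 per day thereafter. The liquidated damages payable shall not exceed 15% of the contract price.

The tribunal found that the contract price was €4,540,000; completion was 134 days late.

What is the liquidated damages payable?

First 94 days: 94 × €5,240 = €492,560
Remaining days: (134 − 94) × €8,380 = €335,200
Accrued per-day damages: €492,560 + €335,200 = €827,760
Cap: 15% of €4,540,000 = €681,000
Cap at €681,000: €827,760 exceeds the cap → €681,000

€681,000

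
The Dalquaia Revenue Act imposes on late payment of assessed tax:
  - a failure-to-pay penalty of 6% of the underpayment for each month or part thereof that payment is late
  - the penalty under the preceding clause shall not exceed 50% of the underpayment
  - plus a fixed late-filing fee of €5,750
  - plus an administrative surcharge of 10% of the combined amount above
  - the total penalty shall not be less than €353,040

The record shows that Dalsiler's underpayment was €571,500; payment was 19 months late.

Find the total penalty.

Accrued rate: 6% × 19 = 114%, capped at 50% → 50%
Failure-to-pay penalty: 50% of €571,500 = €285,750
Penalty before surcharge: €285,750 + €5,750 = €291,500
Administrative surcharge: 10% of €291,500 = €29,150
Total penalty: €291,500 + €29,150 = €320,650
Minimum €353,040: €320,650 is below the minimum → €353,040

€353,040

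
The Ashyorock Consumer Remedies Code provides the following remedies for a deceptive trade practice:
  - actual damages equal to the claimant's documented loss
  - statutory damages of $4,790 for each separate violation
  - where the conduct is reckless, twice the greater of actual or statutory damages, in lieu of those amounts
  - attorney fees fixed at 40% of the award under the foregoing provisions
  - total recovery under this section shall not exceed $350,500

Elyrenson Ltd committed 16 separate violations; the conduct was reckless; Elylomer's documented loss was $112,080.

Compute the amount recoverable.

$313,824

Statutory damages: 16 × $4,790 = $76,640
Greater of actual damages ($112,080) or statutory damages ($76,640): $112,080
Doubled: 2 × $112,080 = $224,160
Attorney fees: 40% of $224,160 = $89,664
Total before cap: $224,160 + $89,664 = $313,824
Cap at $350,500: $313,824 is within the cap, no reduction.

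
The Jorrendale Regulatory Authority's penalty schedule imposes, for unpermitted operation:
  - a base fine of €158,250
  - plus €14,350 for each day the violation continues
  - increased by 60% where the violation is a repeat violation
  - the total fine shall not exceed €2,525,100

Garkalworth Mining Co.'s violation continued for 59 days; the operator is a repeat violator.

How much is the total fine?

Per-day component: 59 × €14,350 = €846,650
Base plus per-day: €158,250 + €846,650 = €1,004,900
Enhancement: 60% of €1,004,900 = €602,940
Enhanced fine: €1,004,900 + €602,940 = €1,607,840
Cap at €2,525,100: €1,607,840 is within the cap, no reduction.

Civil penalty: €1,607,840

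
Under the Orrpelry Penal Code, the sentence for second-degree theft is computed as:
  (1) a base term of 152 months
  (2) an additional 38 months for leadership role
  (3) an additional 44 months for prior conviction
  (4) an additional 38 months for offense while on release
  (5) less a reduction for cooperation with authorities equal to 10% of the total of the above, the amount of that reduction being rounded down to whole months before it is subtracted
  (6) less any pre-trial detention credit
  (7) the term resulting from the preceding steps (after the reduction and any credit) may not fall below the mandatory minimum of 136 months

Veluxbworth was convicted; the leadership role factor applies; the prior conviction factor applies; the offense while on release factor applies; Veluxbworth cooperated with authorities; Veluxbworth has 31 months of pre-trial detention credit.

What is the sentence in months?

214 months

Leadership role enhancement: +38 months
Prior conviction enhancement: +44 months
Offense while on release enhancement: +38 months
Adjusted term: 152 months + 38 months + 44 months + 38 months = 272 months
Cooperation with authorities reduction: 10% of 272 months = 27 months (rounded down)
After reduction: 272 − 27 = 245 months
Less pre-trial detention credit: 245 months − 31 months = 214 months
Minimum 136 months: 214 months meets the minimum, no increase.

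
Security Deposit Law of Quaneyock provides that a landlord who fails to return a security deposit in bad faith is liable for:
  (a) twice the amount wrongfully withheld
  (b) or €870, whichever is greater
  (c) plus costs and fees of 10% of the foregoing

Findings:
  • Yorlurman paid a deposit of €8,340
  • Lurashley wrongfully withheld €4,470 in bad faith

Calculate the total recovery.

€9,834

Doubled: 2 × €4,470 = €8,940
Minimum €870: €8,940 meets the minimum, no increase.
Costs and fees: 10% of €8,940 = €894
Total recovery: €8,940 + €894 = €9,834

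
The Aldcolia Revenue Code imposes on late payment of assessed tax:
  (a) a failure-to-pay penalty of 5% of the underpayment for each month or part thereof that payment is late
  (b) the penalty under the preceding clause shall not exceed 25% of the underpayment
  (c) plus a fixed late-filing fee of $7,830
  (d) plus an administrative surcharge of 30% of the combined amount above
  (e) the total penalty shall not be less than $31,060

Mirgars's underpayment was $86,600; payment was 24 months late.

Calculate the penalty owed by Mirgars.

Accrued rate: 5% × 24 = 120%, capped at 25% → 25%
Failure-to-pay penalty: 25% of $86,600 = $21,650
Penalty before surcharge: $21,650 + $7,830 = $29,480
Administrative surcharge: 30% of $29,480 = $8,844
Total penalty: $29,480 + $8,844 = $38,324
Minimum $31,060: $38,324 meets the minimum, no increase.

$38,324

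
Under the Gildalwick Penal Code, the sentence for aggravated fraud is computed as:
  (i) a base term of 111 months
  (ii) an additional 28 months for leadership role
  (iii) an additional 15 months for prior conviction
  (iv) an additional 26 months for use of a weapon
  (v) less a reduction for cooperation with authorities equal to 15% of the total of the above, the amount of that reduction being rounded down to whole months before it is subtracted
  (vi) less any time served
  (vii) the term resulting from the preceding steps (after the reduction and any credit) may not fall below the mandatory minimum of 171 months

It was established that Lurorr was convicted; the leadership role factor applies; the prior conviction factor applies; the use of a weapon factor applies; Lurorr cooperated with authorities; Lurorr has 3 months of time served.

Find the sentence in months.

Leadership role enhancement: +28 months
Prior conviction enhancement: +15 months
Use of a weapon enhancement: +26 months
Adjusted term: 111 months + 28 months + 15 months + 26 months = 180 months
Cooperation with authorities reduction: 15% of 180 months = 27 months (rounded down)
After reduction: 180 − 27 = 153 months
Less time served: 153 months − 3 months = 150 months
Minimum 171 months: 150 months is below the minimum → 171 months

171 months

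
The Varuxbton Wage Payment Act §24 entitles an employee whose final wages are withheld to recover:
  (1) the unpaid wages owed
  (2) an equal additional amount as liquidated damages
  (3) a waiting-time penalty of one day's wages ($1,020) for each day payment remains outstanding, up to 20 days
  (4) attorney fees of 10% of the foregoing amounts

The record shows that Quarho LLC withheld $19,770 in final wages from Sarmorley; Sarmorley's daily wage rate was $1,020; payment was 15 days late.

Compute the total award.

Liquidated damages (equal amount): $19,770
Penalty days: min(15, 20) = 15
Waiting-time penalty: 15 × $1,020 = $15,300
Subtotal: $19,770 + $19,770 + $15,300 = $54,840
Attorney fees: 10% of $54,840 = $5,484
Total award: $54,840 + $5,484 = $60,324

Total award: $60,324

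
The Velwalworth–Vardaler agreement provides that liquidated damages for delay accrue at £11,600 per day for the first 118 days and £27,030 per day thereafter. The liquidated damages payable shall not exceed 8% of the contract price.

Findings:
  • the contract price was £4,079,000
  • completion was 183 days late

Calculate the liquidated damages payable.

Liquidated damages: £326,320

First 118 days: 118 × £11,600 = £1,368,800
Remaining days: (183 − 118) × £27,030 = £1,756,950
Accrued per-day damages: £1,368,800 + £1,756,950 = £3,125,750
Cap: 8% of £4,079,000 = £326,320
Cap at £326,320: £3,125,750 exceeds the cap → £326,320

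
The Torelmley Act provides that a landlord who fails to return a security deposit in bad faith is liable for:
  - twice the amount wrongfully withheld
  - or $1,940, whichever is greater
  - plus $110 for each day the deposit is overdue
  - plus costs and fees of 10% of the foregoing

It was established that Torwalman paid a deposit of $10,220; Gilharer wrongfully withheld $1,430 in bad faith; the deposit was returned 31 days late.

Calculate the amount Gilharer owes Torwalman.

Doubled: 2 × $1,430 = $2,860
Minimum $1,940: $2,860 meets the minimum, no increase.
Late-return penalty: 31 × $110 = $3,410
Damages plus late penalty: $2,860 + $3,410 = $6,270
Costs and fees: 10% of $6,270 = $627
Total recovery: $6,270 + $627 = $6,897

$6,897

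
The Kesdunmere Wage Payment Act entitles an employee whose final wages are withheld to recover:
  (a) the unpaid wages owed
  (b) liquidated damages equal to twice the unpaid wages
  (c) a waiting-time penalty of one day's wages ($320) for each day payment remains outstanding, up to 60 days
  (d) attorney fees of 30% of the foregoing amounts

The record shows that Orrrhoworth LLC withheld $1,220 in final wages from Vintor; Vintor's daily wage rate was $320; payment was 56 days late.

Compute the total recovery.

Doubled: 2 × $1,220 = $2,440
Penalty days: min(56, 60) = 56
Waiting-time penalty: 56 × $320 = $17,920
Subtotal: $1,220 + $2,440 + $17,920 = $21,580
Attorney fees: 30% of $21,580 = $6,474
Total award: $21,580 + $6,474 = $28,054

$28,054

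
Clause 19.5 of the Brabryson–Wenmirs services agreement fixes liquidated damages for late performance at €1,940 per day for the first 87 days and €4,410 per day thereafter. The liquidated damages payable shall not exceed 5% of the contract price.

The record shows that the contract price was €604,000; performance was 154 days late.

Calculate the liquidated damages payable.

First 87 days: 87 × €1,940 = €168,780
Remaining days: (154 − 87) × €4,410 = €295,470
Accrued per-day damages: €168,780 + €295,470 = €464,250
Cap: 5% of €604,000 = €30,200
Cap at €30,200: €464,250 exceeds the cap → €30,200

€30,200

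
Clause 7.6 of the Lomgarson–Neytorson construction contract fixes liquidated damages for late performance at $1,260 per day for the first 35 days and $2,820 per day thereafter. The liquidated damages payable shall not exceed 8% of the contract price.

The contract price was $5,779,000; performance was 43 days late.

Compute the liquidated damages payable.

First 35 days: 35 × $1,260 = $44,100
Remaining days: (43 − 35) × $2,820 = $22,560
Accrued per-day damages: $44,100 + $22,560 = $66,660
Cap: 8% of $5,779,000 = $462,320
Cap at $462,320: $66,660 is within the cap, no reduction.

$66,660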